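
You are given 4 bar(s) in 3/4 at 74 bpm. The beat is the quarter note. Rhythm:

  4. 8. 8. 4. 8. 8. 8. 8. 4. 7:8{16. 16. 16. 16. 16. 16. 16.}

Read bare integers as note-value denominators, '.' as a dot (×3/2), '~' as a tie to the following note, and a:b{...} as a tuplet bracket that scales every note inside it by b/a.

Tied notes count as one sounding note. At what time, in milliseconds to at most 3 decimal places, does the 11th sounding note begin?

note 11 onset = 66/7b = 7644.788ms

1. 0.0ms @ 0 + 1216.216ms (3/2)
2. 1216.216ms @ 3/2 + 608.108ms (3/4)
3. 1824.324ms @ 9/4 + 608.108ms (3/4)
4. 2432.432ms @ 3 + 1216.216ms (3/2)
5. 3648.649ms @ 9/2 + 608.108ms (3/4)
6. 4256.757ms @ 21/4 + 608.108ms (3/4)
7. 4864.865ms @ 6 + 608.108ms (3/4)
8. 5472.973ms @ 27/4 + 608.108ms (3/4)
9. 6081.081ms @ 15/2 + 1216.216ms (3/2)
10. 7297.297ms @ 9 + 347.49ms (3/7)
11. 7644.788ms @ 66/7 + 347.49ms (3/7)
12. 7992.278ms @ 69/7 + 347.49ms (3/7)
13. 8339.768ms @ 72/7 + 347.49ms (3/7)
14. 8687.259ms @ 75/7 + 347.49ms (3/7)
15. 9034.749ms @ 78/7 + 347.49ms (3/7)
16. 9382.239ms @ 81/7 + 347.49ms (3/7)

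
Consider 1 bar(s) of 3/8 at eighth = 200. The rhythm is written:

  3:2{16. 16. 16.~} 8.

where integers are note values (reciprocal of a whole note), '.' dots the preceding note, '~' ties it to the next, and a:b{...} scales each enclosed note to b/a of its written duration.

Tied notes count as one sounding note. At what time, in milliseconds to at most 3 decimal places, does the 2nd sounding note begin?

1. 0.0ms @ 0 + 150.0ms (1/2)
2. 150.0ms @ 1/2 + 150.0ms (1/2)
3. 300.0ms @ 1 + 600.0ms (2)

note 2 onset = 1/2b = 150.0ms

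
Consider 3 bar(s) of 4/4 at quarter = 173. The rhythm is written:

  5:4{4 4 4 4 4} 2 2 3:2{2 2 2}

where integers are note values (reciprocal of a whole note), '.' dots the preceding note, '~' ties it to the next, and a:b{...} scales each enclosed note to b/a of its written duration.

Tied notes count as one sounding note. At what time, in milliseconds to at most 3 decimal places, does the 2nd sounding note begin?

note 2 onset = 4/5b = 277.457ms

1. 0.0ms @ 0 + 277.457ms (4/5)
2. 277.457ms @ 4/5 + 277.457ms (4/5)
3. 554.913ms @ 8/5 + 277.457ms (4/5)
4. 832.37ms @ 12/5 + 277.457ms (4/5)
5. 1109.827ms @ 16/5 + 277.457ms (4/5)
6. 1387.283ms @ 4 + 693.642ms (2)
7. 2080.925ms @ 6 + 693.642ms (2)
8. 2774.566ms @ 8 + 462.428ms (4/3)
9. 3236.994ms @ 28/3 + 462.428ms (4/3)
10. 3699.422ms @ 32/3 + 462.428ms (4/3)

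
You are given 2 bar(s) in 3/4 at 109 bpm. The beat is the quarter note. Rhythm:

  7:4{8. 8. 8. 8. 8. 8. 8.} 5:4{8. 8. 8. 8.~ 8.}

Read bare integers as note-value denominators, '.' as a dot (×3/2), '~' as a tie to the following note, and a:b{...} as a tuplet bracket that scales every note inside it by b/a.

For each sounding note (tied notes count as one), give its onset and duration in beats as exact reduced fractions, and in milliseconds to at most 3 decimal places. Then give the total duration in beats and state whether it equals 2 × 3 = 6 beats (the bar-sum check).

1) 0.0ms=0b +235.911ms=3/7b
2) 235.911ms=3/7b +235.911ms=3/7b
3) 471.822ms=6/7b +235.911ms=3/7b
4) 707.733ms=9/7b +235.911ms=3/7b
5) 943.644ms=12/7b +235.911ms=3/7b
6) 1179.554ms=15/7b +235.911ms=3/7b
7) 1415.465ms=18/7b +235.911ms=3/7b
8) 1651.376ms=3b +330.275ms=3/5b
9) 1981.651ms=18/5b +330.275ms=3/5b
10) 2311.927ms=21/5b +330.275ms=3/5b
11) 2642.202ms=24/5b +660.55ms=6/5b
Σ=6b of 6 (109bpm 3/4) — PASS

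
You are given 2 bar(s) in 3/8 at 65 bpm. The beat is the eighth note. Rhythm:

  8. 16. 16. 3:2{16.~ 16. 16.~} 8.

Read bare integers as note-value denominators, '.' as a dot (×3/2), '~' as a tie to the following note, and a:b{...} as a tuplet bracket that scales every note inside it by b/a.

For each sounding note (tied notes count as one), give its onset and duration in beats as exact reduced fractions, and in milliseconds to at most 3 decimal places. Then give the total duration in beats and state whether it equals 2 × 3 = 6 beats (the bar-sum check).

1) 0.0ms=0b +1384.615ms=3/2b
2) 1384.615ms=3/2b +692.308ms=3/4b
3) 2076.923ms=9/4b +692.308ms=3/4b
4) 2769.231ms=3b +923.077ms=1b
5) 3692.308ms=4b +1846.154ms=2b
Σ=6b of 6 (65bpm 3/8) — PASS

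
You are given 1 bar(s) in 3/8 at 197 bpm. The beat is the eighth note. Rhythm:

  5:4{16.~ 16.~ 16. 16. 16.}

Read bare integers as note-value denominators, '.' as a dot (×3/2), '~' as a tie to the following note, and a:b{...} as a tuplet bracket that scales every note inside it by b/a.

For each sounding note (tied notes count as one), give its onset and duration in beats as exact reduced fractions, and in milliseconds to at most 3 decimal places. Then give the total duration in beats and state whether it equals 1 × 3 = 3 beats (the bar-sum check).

1) 0.0ms=0b +548.223ms=9/5b
2) 548.223ms=9/5b +182.741ms=3/5b
3) 730.964ms=12/5b +182.741ms=3/5b
Σ=3b of 3 (197bpm 3/8) — PASS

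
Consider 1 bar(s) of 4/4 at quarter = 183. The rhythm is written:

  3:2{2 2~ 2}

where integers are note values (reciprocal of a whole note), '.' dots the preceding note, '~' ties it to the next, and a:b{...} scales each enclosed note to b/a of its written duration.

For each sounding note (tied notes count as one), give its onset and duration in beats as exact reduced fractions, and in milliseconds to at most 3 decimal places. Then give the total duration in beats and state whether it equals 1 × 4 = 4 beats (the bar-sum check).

1) 0.0ms=0b +437.158ms=4/3b
2) 437.158ms=4/3b +874.317ms=8/3b
Σ=4b of 4 (183bpm 4/4) — PASS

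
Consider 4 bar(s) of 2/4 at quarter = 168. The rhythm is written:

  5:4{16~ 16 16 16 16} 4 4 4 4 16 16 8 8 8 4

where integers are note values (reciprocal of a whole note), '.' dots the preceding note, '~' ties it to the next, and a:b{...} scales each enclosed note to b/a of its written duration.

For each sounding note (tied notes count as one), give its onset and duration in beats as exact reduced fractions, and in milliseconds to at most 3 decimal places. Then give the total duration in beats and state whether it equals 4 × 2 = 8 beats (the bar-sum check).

1) 0.0ms=0b +142.857ms=2/5b
2) 142.857ms=2/5b +71.429ms=1/5b
3) 214.286ms=3/5b +71.429ms=1/5b
4) 285.714ms=4/5b +71.429ms=1/5b
5) 357.143ms=1b +357.143ms=1b
6) 714.286ms=2b +357.143ms=1b
7) 1071.429ms=3b +357.143ms=1b
8) 1428.571ms=4b +357.143ms=1b
9) 1785.714ms=5b +89.286ms=1/4b
10) 1875.0ms=21/4b +89.286ms=1/4b
11) 1964.286ms=11/2b +178.571ms=1/2b
12) 2142.857ms=6b +178.571ms=1/2b
13) 2321.429ms=13/2b +178.571ms=1/2b
14) 2500.0ms=7b +357.143ms=1b
Σ=8b of 8 (168bpm 2/4) — PASS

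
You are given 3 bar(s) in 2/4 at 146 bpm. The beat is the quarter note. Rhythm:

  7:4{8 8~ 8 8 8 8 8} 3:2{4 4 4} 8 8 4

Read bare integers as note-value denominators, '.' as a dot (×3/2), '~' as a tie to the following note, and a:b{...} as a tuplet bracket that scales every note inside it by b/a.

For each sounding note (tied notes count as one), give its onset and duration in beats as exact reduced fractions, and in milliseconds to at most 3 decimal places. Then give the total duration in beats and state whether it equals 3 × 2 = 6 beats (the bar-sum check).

1) 0.0ms=0b +117.417ms=2/7b
2) 117.417ms=2/7b +234.834ms=4/7b
3) 352.25ms=6/7b +117.417ms=2/7b
4) 469.667ms=8/7b +117.417ms=2/7b
5) 587.084ms=10/7b +117.417ms=2/7b
6) 704.501ms=12/7b +117.417ms=2/7b
7) 821.918ms=2b +273.973ms=2/3b
8) 1095.89ms=8/3b +273.973ms=2/3b
9) 1369.863ms=10/3b +273.973ms=2/3b
10) 1643.836ms=4b +205.479ms=1/2b
11) 1849.315ms=9/2b +205.479ms=1/2b
12) 2054.795ms=5b +410.959ms=1b
Σ=6b of 6 (146bpm 2/4) — PASS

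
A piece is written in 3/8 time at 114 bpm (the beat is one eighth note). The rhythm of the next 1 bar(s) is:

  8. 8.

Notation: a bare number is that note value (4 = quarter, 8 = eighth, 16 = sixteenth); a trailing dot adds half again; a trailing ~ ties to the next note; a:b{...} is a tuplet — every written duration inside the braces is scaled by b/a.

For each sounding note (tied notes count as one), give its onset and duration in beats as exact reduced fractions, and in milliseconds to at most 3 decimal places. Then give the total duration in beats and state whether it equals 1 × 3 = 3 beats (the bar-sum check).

1) 0.0ms=0b +789.474ms=3/2b
2) 789.474ms=3/2b +789.474ms=3/2b
Σ=3b of 3 (114bpm 3/8) — PASS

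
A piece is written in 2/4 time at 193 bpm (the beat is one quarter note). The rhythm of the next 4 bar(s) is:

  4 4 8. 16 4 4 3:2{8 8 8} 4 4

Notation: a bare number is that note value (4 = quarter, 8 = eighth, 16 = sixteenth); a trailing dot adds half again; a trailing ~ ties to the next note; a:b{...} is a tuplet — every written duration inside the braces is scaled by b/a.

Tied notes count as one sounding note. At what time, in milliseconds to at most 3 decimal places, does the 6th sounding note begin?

note 6 onset = 4b = 1243.523ms

1. 0.0ms @ 0 + 310.881ms (1)
2. 310.881ms @ 1 + 310.881ms (1)
3. 621.762ms @ 2 + 233.161ms (3/4)
4. 854.922ms @ 11/4 + 77.72ms (1/4)
5. 932.642ms @ 3 + 310.881ms (1)
6. 1243.523ms @ 4 + 310.881ms (1)
7. 1554.404ms @ 5 + 103.627ms (1/3)
8. 1658.031ms @ 16/3 + 103.627ms (1/3)
9. 1761.658ms @ 17/3 + 103.627ms (1/3)
10. 1865.285ms @ 6 + 310.881ms (1)
11. 2176.166ms @ 7 + 310.881ms (1)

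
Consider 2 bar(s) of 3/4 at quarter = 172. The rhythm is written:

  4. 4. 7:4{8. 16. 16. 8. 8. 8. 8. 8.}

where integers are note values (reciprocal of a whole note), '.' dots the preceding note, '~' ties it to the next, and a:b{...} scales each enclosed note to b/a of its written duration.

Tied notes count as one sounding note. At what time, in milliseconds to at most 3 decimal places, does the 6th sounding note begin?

1. 0.0ms @ 0 + 523.256ms (3/2)
2. 523.256ms @ 3/2 + 523.256ms (3/2)
3. 1046.512ms @ 3 + 149.502ms (3/7)
4. 1196.013ms @ 24/7 + 74.751ms (3/14)
5. 1270.764ms @ 51/14 + 74.751ms (3/14)
6. 1345.515ms @ 27/7 + 149.502ms (3/7)
7. 1495.017ms @ 30/7 + 149.502ms (3/7)
8. 1644.518ms @ 33/7 + 149.502ms (3/7)
9. 1794.02ms @ 36/7 + 149.502ms (3/7)
10. 1943.522ms @ 39/7 + 149.502ms (3/7)

note 6 onset = 27/7b = 1345.515ms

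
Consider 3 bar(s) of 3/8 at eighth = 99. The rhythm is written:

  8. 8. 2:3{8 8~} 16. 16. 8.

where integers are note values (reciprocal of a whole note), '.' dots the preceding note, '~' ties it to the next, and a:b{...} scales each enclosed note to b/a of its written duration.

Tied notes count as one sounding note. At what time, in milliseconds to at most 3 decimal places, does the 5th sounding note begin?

note 5 onset = 27/4b = 4090.909ms

1. 0.0ms @ 0 + 909.091ms (3/2)
2. 909.091ms @ 3/2 + 909.091ms (3/2)
3. 1818.182ms @ 3 + 909.091ms (3/2)
4. 2727.273ms @ 9/2 + 1363.636ms (9/4)
5. 4090.909ms @ 27/4 + 454.545ms (3/4)
6. 4545.455ms @ 15/2 + 909.091ms (3/2)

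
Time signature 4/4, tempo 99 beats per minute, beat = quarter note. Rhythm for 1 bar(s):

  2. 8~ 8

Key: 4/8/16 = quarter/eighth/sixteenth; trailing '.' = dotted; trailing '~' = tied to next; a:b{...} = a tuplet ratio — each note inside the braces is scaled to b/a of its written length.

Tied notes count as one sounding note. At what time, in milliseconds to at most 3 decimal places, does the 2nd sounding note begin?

note 2 onset = 3b = 1818.182ms

1. 0.0ms @ 0 + 1818.182ms (3)
2. 1818.182ms @ 3 + 606.061ms (1)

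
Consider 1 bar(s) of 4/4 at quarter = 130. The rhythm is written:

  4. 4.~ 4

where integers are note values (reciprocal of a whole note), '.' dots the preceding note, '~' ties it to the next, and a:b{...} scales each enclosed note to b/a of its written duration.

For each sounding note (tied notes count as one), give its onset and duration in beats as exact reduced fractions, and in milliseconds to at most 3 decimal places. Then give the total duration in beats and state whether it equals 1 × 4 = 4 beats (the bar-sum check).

1) 0.0ms=0b +692.308ms=3/2b
2) 692.308ms=3/2b +1153.846ms=5/2b
Σ=4b of 4 (130bpm 4/4) — PASS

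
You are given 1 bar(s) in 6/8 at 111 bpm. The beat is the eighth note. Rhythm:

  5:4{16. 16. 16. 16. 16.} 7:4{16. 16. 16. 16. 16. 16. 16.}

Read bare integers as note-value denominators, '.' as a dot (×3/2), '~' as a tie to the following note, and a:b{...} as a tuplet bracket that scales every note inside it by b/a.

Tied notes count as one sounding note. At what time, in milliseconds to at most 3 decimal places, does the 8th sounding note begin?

note 8 onset = 27/7b = 2084.942ms

1. 0.0ms @ 0 + 324.324ms (3/5)
2. 324.324ms @ 3/5 + 324.324ms (3/5)
3. 648.649ms @ 6/5 + 324.324ms (3/5)
4. 972.973ms @ 9/5 + 324.324ms (3/5)
5. 1297.297ms @ 12/5 + 324.324ms (3/5)
6. 1621.622ms @ 3 + 231.66ms (3/7)
7. 1853.282ms @ 24/7 + 231.66ms (3/7)
8. 2084.942ms @ 27/7 + 231.66ms (3/7)
9. 2316.602ms @ 30/7 + 231.66ms (3/7)
10. 2548.263ms @ 33/7 + 231.66ms (3/7)
11. 2779.923ms @ 36/7 + 231.66ms (3/7)
12. 3011.583ms @ 39/7 + 231.66ms (3/7)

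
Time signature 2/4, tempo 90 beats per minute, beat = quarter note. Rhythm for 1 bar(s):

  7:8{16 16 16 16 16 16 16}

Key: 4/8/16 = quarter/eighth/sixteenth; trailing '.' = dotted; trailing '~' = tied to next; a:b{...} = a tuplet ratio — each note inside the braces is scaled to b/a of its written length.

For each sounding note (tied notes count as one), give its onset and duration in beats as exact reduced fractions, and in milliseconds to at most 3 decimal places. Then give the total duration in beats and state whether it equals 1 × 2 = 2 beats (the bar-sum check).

1) 0.0ms=0b +190.476ms=2/7b
2) 190.476ms=2/7b +190.476ms=2/7b
3) 380.952ms=4/7b +190.476ms=2/7b
4) 571.429ms=6/7b +190.476ms=2/7b
5) 761.905ms=8/7b +190.476ms=2/7b
6) 952.381ms=10/7b +190.476ms=2/7b
7) 1142.857ms=12/7b +190.476ms=2/7b
Σ=2b of 2 (90bpm 2/4) — PASS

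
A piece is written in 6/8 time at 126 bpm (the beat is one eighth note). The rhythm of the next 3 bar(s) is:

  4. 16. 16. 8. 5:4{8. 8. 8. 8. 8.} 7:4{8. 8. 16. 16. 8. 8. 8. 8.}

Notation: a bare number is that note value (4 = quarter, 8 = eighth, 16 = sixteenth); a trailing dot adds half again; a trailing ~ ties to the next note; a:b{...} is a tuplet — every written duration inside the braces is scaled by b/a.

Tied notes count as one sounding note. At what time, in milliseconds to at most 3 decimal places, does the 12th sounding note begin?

1. 0.0ms @ 0 + 1428.571ms (3)
2. 1428.571ms @ 3 + 357.143ms (3/4)
3. 1785.714ms @ 15/4 + 357.143ms (3/4)
4. 2142.857ms @ 9/2 + 714.286ms (3/2)
5. 2857.143ms @ 6 + 571.429ms (6/5)
6. 3428.571ms @ 36/5 + 571.429ms (6/5)
7. 4000.0ms @ 42/5 + 571.429ms (6/5)
8. 4571.429ms @ 48/5 + 571.429ms (6/5)
9. 5142.857ms @ 54/5 + 571.429ms (6/5)
10. 5714.286ms @ 12 + 408.163ms (6/7)
11. 6122.449ms @ 90/7 + 408.163ms (6/7)
12. 6530.612ms @ 96/7 + 204.082ms (3/7)
13. 6734.694ms @ 99/7 + 204.082ms (3/7)
14. 6938.776ms @ 102/7 + 408.163ms (6/7)
15. 7346.939ms @ 108/7 + 408.163ms (6/7)
16. 7755.102ms @ 114/7 + 408.163ms (6/7)
17. 8163.265ms @ 120/7 + 408.163ms (6/7)

note 12 onset = 96/7b = 6530.612ms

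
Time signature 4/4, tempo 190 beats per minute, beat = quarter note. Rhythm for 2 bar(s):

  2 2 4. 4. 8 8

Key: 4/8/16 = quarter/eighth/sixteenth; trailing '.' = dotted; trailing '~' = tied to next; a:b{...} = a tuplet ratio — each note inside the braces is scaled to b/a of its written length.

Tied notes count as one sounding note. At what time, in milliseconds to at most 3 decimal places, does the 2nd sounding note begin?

note 2 onset = 2b = 631.579ms

1. 0.0ms @ 0 + 631.579ms (2)
2. 631.579ms @ 2 + 631.579ms (2)
3. 1263.158ms @ 4 + 473.684ms (3/2)
4. 1736.842ms @ 11/2 + 473.684ms (3/2)
5. 2210.526ms @ 7 + 157.895ms (1/2)
6. 2368.421ms @ 15/2 + 157.895ms (1/2)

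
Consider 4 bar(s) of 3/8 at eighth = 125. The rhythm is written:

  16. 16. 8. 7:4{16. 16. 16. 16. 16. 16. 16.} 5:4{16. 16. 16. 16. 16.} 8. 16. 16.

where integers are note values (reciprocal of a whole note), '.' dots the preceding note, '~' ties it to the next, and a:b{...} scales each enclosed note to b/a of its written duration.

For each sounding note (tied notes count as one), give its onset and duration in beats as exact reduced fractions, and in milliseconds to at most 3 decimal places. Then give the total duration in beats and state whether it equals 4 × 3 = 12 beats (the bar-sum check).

1) 0.0ms=0b +360.0ms=3/4b
2) 360.0ms=3/4b +360.0ms=3/4b
3) 720.0ms=3/2b +720.0ms=3/2b
4) 1440.0ms=3b +205.714ms=3/7b
5) 1645.714ms=24/7b +205.714ms=3/7b
6) 1851.429ms=27/7b +205.714ms=3/7b
7) 2057.143ms=30/7b +205.714ms=3/7b
8) 2262.857ms=33/7b +205.714ms=3/7b
9) 2468.571ms=36/7b +205.714ms=3/7b
10) 2674.286ms=39/7b +205.714ms=3/7b
11) 2880.0ms=6b +288.0ms=3/5b
12) 3168.0ms=33/5b +288.0ms=3/5b
13) 3456.0ms=36/5b +288.0ms=3/5b
14) 3744.0ms=39/5b +288.0ms=3/5b
15) 4032.0ms=42/5b +288.0ms=3/5b
16) 4320.0ms=9b +720.0ms=3/2b
17) 5040.0ms=21/2b +360.0ms=3/4b
18) 5400.0ms=45/4b +360.0ms=3/4b
Σ=12b of 12 (125bpm 3/8) — PASS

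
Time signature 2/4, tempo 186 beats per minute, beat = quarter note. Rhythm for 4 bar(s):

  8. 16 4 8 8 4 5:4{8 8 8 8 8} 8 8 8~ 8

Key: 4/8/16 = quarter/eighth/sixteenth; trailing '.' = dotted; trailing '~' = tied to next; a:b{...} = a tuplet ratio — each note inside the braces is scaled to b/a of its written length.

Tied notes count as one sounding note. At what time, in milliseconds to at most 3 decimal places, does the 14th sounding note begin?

1. 0.0ms @ 0 + 241.935ms (3/4)
2. 241.935ms @ 3/4 + 80.645ms (1/4)
3. 322.581ms @ 1 + 322.581ms (1)
4. 645.161ms @ 2 + 161.29ms (1/2)
5. 806.452ms @ 5/2 + 161.29ms (1/2)
6. 967.742ms @ 3 + 322.581ms (1)
7. 1290.323ms @ 4 + 129.032ms (2/5)
8. 1419.355ms @ 22/5 + 129.032ms (2/5)
9. 1548.387ms @ 24/5 + 129.032ms (2/5)
10. 1677.419ms @ 26/5 + 129.032ms (2/5)
11. 1806.452ms @ 28/5 + 129.032ms (2/5)
12. 1935.484ms @ 6 + 161.29ms (1/2)
13. 2096.774ms @ 13/2 + 161.29ms (1/2)
14. 2258.065ms @ 7 + 322.581ms (1)

note 14 onset = 7b = 2258.065ms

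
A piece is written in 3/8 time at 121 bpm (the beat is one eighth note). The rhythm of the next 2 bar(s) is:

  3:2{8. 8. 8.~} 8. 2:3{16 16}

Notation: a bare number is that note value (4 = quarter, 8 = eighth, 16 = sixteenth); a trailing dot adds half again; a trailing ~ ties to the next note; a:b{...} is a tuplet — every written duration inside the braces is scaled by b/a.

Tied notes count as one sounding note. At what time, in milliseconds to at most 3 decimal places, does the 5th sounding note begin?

1. 0.0ms @ 0 + 495.868ms (1)
2. 495.868ms @ 1 + 495.868ms (1)
3. 991.736ms @ 2 + 1239.669ms (5/2)
4. 2231.405ms @ 9/2 + 371.901ms (3/4)
5. 2603.306ms @ 21/4 + 371.901ms (3/4)

note 5 onset = 21/4b = 2603.306ms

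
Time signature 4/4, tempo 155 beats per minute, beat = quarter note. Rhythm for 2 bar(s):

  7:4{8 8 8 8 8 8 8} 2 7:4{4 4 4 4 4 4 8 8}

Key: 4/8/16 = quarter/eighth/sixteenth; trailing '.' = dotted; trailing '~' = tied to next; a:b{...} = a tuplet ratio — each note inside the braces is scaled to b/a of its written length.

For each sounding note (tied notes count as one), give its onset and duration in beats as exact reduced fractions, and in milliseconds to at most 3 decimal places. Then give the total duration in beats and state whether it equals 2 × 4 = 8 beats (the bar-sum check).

1) 0.0ms=0b +110.599ms=2/7b
2) 110.599ms=2/7b +110.599ms=2/7b
3) 221.198ms=4/7b +110.599ms=2/7b
4) 331.797ms=6/7b +110.599ms=2/7b
5) 442.396ms=8/7b +110.599ms=2/7b
6) 552.995ms=10/7b +110.599ms=2/7b
7) 663.594ms=12/7b +110.599ms=2/7b
8) 774.194ms=2b +774.194ms=2b
9) 1548.387ms=4b +221.198ms=4/7b
10) 1769.585ms=32/7b +221.198ms=4/7b
11) 1990.783ms=36/7b +221.198ms=4/7b
12) 2211.982ms=40/7b +221.198ms=4/7b
13) 2433.18ms=44/7b +221.198ms=4/7b
14) 2654.378ms=48/7b +221.198ms=4/7b
15) 2875.576ms=52/7b +110.599ms=2/7b
16) 2986.175ms=54/7b +110.599ms=2/7b
Σ=8b of 8 (155bpm 4/4) — PASS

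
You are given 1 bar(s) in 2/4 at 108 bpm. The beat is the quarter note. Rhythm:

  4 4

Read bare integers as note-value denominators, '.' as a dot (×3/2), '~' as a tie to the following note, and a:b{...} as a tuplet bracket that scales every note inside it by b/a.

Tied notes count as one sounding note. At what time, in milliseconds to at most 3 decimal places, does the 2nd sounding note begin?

note 2 onset = 1b = 555.556ms

1. 0.0ms @ 0 + 555.556ms (1)
2. 555.556ms @ 1 + 555.556ms (1)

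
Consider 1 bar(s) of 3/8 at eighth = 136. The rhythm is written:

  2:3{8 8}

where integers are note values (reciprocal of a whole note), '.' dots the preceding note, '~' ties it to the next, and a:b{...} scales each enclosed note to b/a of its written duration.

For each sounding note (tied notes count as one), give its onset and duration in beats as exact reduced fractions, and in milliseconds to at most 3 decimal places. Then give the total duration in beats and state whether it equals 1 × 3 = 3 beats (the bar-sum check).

1) 0.0ms=0b +661.765ms=3/2b
2) 661.765ms=3/2b +661.765ms=3/2b
Σ=3b of 3 (136bpm 3/8) — PASS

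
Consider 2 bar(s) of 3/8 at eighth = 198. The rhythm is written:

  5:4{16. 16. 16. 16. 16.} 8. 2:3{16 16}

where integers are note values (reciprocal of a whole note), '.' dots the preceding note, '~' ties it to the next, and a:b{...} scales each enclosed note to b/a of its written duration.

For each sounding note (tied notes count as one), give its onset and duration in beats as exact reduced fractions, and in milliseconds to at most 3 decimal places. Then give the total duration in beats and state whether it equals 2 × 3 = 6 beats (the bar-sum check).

1) 0.0ms=0b +181.818ms=3/5b
2) 181.818ms=3/5b +181.818ms=3/5b
3) 363.636ms=6/5b +181.818ms=3/5b
4) 545.455ms=9/5b +181.818ms=3/5b
5) 727.273ms=12/5b +181.818ms=3/5b
6) 909.091ms=3b +454.545ms=3/2b
7) 1363.636ms=9/2b +227.273ms=3/4b
8) 1590.909ms=21/4b +227.273ms=3/4b
Σ=6b of 6 (198bpm 3/8) — PASS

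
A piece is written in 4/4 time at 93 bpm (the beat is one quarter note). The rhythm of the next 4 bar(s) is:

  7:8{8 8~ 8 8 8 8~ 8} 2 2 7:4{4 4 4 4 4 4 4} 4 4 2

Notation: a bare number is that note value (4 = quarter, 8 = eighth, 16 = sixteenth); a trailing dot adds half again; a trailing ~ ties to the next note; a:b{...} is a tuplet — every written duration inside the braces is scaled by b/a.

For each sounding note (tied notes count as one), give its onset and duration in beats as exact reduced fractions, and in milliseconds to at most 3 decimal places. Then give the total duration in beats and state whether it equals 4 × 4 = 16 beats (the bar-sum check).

1) 0.0ms=0b +368.664ms=4/7b
2) 368.664ms=4/7b +737.327ms=8/7b
3) 1105.991ms=12/7b +368.664ms=4/7b
4) 1474.654ms=16/7b +368.664ms=4/7b
5) 1843.318ms=20/7b +737.327ms=8/7b
6) 2580.645ms=4b +1290.323ms=2b
7) 3870.968ms=6b +1290.323ms=2b
8) 5161.29ms=8b +368.664ms=4/7b
9) 5529.954ms=60/7b +368.664ms=4/7b
10) 5898.618ms=64/7b +368.664ms=4/7b
11) 6267.281ms=68/7b +368.664ms=4/7b
12) 6635.945ms=72/7b +368.664ms=4/7b
13) 7004.608ms=76/7b +368.664ms=4/7b
14) 7373.272ms=80/7b +368.664ms=4/7b
15) 7741.935ms=12b +645.161ms=1b
16) 8387.097ms=13b +645.161ms=1b
17) 9032.258ms=14b +1290.323ms=2b
Σ=16b of 16 (93bpm 4/4) — PASS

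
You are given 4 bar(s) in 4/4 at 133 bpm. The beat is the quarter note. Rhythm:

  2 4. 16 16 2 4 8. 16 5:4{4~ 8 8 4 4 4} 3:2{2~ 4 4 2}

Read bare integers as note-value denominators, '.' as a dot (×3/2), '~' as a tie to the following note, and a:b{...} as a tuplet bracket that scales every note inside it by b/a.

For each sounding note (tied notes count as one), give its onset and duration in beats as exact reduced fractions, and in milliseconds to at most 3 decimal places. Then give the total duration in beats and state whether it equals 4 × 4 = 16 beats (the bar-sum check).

1) 0.0ms=0b +902.256ms=2b
2) 902.256ms=2b +676.692ms=3/2b
3) 1578.947ms=7/2b +112.782ms=1/4b
4) 1691.729ms=15/4b +112.782ms=1/4b
5) 1804.511ms=4b +902.256ms=2b
6) 2706.767ms=6b +451.128ms=1b
7) 3157.895ms=7b +338.346ms=3/4b
8) 3496.241ms=31/4b +112.782ms=1/4b
9) 3609.023ms=8b +541.353ms=6/5b
10) 4150.376ms=46/5b +180.451ms=2/5b
11) 4330.827ms=48/5b +360.902ms=4/5b
12) 4691.729ms=52/5b +360.902ms=4/5b
13) 5052.632ms=56/5b +360.902ms=4/5b
14) 5413.534ms=12b +902.256ms=2b
15) 6315.789ms=14b +300.752ms=2/3b
16) 6616.541ms=44/3b +601.504ms=4/3b
Σ=16b of 16 (133bpm 4/4) — PASS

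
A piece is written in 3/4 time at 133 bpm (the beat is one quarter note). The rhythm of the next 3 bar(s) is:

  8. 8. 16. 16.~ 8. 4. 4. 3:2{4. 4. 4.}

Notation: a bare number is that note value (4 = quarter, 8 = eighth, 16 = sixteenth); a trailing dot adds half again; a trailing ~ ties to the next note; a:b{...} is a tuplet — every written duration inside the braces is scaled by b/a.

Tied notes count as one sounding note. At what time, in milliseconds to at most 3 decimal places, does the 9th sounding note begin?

1. 0.0ms @ 0 + 338.346ms (3/4)
2. 338.346ms @ 3/4 + 338.346ms (3/4)
3. 676.692ms @ 3/2 + 169.173ms (3/8)
4. 845.865ms @ 15/8 + 507.519ms (9/8)
5. 1353.383ms @ 3 + 676.692ms (3/2)
6. 2030.075ms @ 9/2 + 676.692ms (3/2)
7. 2706.767ms @ 6 + 451.128ms (1)
8. 3157.895ms @ 7 + 451.128ms (1)
9. 3609.023ms @ 8 + 451.128ms (1)

note 9 onset = 8b = 3609.023ms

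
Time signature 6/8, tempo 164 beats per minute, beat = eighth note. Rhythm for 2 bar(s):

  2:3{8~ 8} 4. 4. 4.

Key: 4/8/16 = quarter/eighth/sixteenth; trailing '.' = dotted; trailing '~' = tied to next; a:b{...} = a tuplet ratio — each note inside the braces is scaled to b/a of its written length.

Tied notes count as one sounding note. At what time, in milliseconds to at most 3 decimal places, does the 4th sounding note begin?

note 4 onset = 9b = 3292.683ms

1. 0.0ms @ 0 + 1097.561ms (3)
2. 1097.561ms @ 3 + 1097.561ms (3)
3. 2195.122ms @ 6 + 1097.561ms (3)
4. 3292.683ms @ 9 + 1097.561ms (3)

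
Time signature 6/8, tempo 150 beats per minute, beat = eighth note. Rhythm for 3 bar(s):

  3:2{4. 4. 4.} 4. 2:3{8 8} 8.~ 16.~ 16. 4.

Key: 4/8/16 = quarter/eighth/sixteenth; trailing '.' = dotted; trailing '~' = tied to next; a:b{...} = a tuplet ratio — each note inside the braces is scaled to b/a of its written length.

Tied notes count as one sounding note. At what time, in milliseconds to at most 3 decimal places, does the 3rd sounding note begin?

note 3 onset = 4b = 1600.0ms

1. 0.0ms @ 0 + 800.0ms (2)
2. 800.0ms @ 2 + 800.0ms (2)
3. 1600.0ms @ 4 + 800.0ms (2)
4. 2400.0ms @ 6 + 1200.0ms (3)
5. 3600.0ms @ 9 + 600.0ms (3/2)
6. 4200.0ms @ 21/2 + 600.0ms (3/2)
7. 4800.0ms @ 12 + 1200.0ms (3)
8. 6000.0ms @ 15 + 1200.0ms (3)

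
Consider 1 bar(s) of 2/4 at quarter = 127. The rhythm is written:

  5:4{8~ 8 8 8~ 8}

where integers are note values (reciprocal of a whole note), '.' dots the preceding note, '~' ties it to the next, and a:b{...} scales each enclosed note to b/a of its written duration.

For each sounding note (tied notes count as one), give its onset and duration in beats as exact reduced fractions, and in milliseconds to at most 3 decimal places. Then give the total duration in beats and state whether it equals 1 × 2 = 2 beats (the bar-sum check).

1) 0.0ms=0b +377.953ms=4/5b
2) 377.953ms=4/5b +188.976ms=2/5b
3) 566.929ms=6/5b +377.953ms=4/5b
Σ=2b of 2 (127bpm 2/4) — PASS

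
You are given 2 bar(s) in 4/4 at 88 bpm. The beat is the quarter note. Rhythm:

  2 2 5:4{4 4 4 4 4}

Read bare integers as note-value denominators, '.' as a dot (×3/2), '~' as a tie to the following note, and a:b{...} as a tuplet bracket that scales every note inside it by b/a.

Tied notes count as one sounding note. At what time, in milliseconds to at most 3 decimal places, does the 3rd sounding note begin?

1. 0.0ms @ 0 + 1363.636ms (2)
2. 1363.636ms @ 2 + 1363.636ms (2)
3. 2727.273ms @ 4 + 545.455ms (4/5)
4. 3272.727ms @ 24/5 + 545.455ms (4/5)
5. 3818.182ms @ 28/5 + 545.455ms (4/5)
6. 4363.636ms @ 32/5 + 545.455ms (4/5)
7. 4909.091ms @ 36/5 + 545.455ms (4/5)

note 3 onset = 4b = 2727.273ms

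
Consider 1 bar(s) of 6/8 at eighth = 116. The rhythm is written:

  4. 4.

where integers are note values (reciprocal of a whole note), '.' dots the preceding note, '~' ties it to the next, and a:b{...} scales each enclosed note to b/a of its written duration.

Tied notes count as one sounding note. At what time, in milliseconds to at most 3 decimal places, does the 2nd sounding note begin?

note 2 onset = 3b = 1551.724ms

1. 0.0ms @ 0 + 1551.724ms (3)
2. 1551.724ms @ 3 + 1551.724ms (3)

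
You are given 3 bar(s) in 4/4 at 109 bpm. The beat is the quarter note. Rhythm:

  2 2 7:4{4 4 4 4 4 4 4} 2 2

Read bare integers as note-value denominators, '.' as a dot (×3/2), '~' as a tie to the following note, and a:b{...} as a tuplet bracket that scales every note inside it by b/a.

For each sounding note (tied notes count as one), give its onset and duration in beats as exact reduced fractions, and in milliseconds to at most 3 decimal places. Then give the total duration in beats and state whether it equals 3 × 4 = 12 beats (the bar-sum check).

1) 0.0ms=0b +1100.917ms=2b
2) 1100.917ms=2b +1100.917ms=2b
3) 2201.835ms=4b +314.548ms=4/7b
4) 2516.383ms=32/7b +314.548ms=4/7b
5) 2830.931ms=36/7b +314.548ms=4/7b
6) 3145.478ms=40/7b +314.548ms=4/7b
7) 3460.026ms=44/7b +314.548ms=4/7b
8) 3774.574ms=48/7b +314.548ms=4/7b
9) 4089.122ms=52/7b +314.548ms=4/7b
10) 4403.67ms=8b +1100.917ms=2b
11) 5504.587ms=10b +1100.917ms=2b
Σ=12b of 12 (109bpm 4/4) — PASS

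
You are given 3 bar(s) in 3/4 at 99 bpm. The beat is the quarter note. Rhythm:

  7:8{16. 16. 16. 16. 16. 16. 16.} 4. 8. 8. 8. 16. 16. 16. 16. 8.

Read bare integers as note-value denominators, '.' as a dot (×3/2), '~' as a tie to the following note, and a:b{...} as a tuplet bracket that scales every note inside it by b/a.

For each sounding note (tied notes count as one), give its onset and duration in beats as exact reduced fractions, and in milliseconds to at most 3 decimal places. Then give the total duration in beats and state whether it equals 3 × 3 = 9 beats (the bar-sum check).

1) 0.0ms=0b +259.74ms=3/7b
2) 259.74ms=3/7b +259.74ms=3/7b
3) 519.481ms=6/7b +259.74ms=3/7b
4) 779.221ms=9/7b +259.74ms=3/7b
5) 1038.961ms=12/7b +259.74ms=3/7b
6) 1298.701ms=15/7b +259.74ms=3/7b
7) 1558.442ms=18/7b +259.74ms=3/7b
8) 1818.182ms=3b +909.091ms=3/2b
9) 2727.273ms=9/2b +454.545ms=3/4b
10) 3181.818ms=21/4b +454.545ms=3/4b
11) 3636.364ms=6b +454.545ms=3/4b
12) 4090.909ms=27/4b +227.273ms=3/8b
13) 4318.182ms=57/8b +227.273ms=3/8b
14) 4545.455ms=15/2b +227.273ms=3/8b
15) 4772.727ms=63/8b +227.273ms=3/8b
16) 5000.0ms=33/4b +454.545ms=3/4b
Σ=9b of 9 (99bpm 3/4) — PASS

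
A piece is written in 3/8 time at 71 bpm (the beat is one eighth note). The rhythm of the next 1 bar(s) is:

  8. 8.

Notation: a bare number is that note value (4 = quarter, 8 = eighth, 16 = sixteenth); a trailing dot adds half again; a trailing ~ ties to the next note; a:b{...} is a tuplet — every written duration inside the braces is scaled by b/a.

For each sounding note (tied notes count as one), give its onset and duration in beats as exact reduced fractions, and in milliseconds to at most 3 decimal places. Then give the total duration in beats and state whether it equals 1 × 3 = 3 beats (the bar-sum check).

1) 0.0ms=0b +1267.606ms=3/2b
2) 1267.606ms=3/2b +1267.606ms=3/2b
Σ=3b of 3 (71bpm 3/8) — PASS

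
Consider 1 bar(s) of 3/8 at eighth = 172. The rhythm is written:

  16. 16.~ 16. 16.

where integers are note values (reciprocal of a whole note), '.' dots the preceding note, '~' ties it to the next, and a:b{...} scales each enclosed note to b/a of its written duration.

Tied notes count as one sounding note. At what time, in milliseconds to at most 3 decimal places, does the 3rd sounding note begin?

1. 0.0ms @ 0 + 261.628ms (3/4)
2. 261.628ms @ 3/4 + 523.256ms (3/2)
3. 784.884ms @ 9/4 + 261.628ms (3/4)

note 3 onset = 9/4b = 784.884ms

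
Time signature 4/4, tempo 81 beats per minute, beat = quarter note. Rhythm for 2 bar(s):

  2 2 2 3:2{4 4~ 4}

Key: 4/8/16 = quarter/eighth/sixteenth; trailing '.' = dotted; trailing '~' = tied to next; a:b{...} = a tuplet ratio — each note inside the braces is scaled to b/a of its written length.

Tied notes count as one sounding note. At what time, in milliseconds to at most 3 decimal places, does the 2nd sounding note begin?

1. 0.0ms @ 0 + 1481.481ms (2)
2. 1481.481ms @ 2 + 1481.481ms (2)
3. 2962.963ms @ 4 + 1481.481ms (2)
4. 4444.444ms @ 6 + 493.827ms (2/3)
5. 4938.272ms @ 20/3 + 987.654ms (4/3)

note 2 onset = 2b = 1481.481ms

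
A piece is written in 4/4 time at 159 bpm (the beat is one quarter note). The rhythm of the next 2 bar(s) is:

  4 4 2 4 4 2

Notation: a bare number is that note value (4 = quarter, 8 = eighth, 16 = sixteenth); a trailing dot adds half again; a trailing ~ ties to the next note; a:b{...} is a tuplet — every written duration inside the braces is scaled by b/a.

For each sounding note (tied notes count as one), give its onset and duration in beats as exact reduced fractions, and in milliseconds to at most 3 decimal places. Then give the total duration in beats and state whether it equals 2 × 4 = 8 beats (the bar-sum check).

1) 0.0ms=0b +377.358ms=1b
2) 377.358ms=1b +377.358ms=1b
3) 754.717ms=2b +754.717ms=2b
4) 1509.434ms=4b +377.358ms=1b
5) 1886.792ms=5b +377.358ms=1b
6) 2264.151ms=6b +754.717ms=2b
Σ=8b of 8 (159bpm 4/4) — PASS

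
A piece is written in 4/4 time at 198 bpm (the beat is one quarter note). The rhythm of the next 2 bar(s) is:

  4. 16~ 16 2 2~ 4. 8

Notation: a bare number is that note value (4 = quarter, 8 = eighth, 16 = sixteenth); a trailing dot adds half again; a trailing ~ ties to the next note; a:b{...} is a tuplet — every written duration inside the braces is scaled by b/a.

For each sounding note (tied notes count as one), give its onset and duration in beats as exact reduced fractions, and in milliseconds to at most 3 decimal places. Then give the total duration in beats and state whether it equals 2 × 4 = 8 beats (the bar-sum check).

1) 0.0ms=0b +454.545ms=3/2b
2) 454.545ms=3/2b +151.515ms=1/2b
3) 606.061ms=2b +606.061ms=2b
4) 1212.121ms=4b +1060.606ms=7/2b
5) 2272.727ms=15/2b +151.515ms=1/2b
Σ=8b of 8 (198bpm 4/4) — PASS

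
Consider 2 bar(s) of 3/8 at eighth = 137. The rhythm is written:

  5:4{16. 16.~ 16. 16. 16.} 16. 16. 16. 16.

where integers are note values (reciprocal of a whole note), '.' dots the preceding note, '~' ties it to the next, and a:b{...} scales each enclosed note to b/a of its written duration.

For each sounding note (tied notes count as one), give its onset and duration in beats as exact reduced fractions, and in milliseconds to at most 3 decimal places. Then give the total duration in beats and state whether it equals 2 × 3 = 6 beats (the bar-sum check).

1) 0.0ms=0b +262.774ms=3/5b
2) 262.774ms=3/5b +525.547ms=6/5b
3) 788.321ms=9/5b +262.774ms=3/5b
4) 1051.095ms=12/5b +262.774ms=3/5b
5) 1313.869ms=3b +328.467ms=3/4b
6) 1642.336ms=15/4b +328.467ms=3/4b
7) 1970.803ms=9/2b +328.467ms=3/4b
8) 2299.27ms=21/4b +328.467ms=3/4b
Σ=6b of 6 (137bpm 3/8) — PASS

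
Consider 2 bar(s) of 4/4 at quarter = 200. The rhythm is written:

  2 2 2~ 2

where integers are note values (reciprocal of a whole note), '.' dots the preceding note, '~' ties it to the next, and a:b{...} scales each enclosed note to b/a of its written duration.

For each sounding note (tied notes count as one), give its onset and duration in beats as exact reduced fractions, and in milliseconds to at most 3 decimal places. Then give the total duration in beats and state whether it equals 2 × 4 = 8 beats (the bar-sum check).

1) 0.0ms=0b +600.0ms=2b
2) 600.0ms=2b +600.0ms=2b
3) 1200.0ms=4b +1200.0ms=4b
Σ=8b of 8 (200bpm 4/4) — PASS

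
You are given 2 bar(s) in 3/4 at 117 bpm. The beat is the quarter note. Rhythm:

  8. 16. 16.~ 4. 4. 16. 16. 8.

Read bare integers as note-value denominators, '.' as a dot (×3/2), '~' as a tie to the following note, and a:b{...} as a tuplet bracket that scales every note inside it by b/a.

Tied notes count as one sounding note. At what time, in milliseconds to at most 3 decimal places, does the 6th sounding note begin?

1. 0.0ms @ 0 + 384.615ms (3/4)
2. 384.615ms @ 3/4 + 192.308ms (3/8)
3. 576.923ms @ 9/8 + 961.538ms (15/8)
4. 1538.462ms @ 3 + 769.231ms (3/2)
5. 2307.692ms @ 9/2 + 192.308ms (3/8)
6. 2500.0ms @ 39/8 + 192.308ms (3/8)
7. 2692.308ms @ 21/4 + 384.615ms (3/4)

note 6 onset = 39/8b = 2500.0ms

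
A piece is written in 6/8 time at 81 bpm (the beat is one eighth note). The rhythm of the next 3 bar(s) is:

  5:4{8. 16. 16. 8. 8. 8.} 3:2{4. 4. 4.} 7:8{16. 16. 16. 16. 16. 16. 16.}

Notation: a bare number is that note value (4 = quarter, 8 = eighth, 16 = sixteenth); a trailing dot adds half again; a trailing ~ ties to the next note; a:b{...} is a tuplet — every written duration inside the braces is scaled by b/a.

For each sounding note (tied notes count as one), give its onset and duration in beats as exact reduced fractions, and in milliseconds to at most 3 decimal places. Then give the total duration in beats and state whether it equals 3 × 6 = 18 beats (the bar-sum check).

1) 0.0ms=0b +888.889ms=6/5b
2) 888.889ms=6/5b +444.444ms=3/5b
3) 1333.333ms=9/5b +444.444ms=3/5b
4) 1777.778ms=12/5b +888.889ms=6/5b
5) 2666.667ms=18/5b +888.889ms=6/5b
6) 3555.556ms=24/5b +888.889ms=6/5b
7) 4444.444ms=6b +1481.481ms=2b
8) 5925.926ms=8b +1481.481ms=2b
9) 7407.407ms=10b +1481.481ms=2b
10) 8888.889ms=12b +634.921ms=6/7b
11) 9523.81ms=90/7b +634.921ms=6/7b
12) 10158.73ms=96/7b +634.921ms=6/7b
13) 10793.651ms=102/7b +634.921ms=6/7b
14) 11428.571ms=108/7b +634.921ms=6/7b
15) 12063.492ms=114/7b +634.921ms=6/7b
16) 12698.413ms=120/7b +634.921ms=6/7b
Σ=18b of 18 (81bpm 6/8) — PASS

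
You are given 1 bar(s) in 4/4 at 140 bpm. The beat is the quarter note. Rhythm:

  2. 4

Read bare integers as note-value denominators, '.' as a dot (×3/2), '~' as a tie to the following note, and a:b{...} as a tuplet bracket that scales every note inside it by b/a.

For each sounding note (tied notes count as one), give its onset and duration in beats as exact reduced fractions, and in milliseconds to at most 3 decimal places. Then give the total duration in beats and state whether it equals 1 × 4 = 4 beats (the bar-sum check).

1) 0.0ms=0b +1285.714ms=3b
2) 1285.714ms=3b +428.571ms=1b
Σ=4b of 4 (140bpm 4/4) — PASS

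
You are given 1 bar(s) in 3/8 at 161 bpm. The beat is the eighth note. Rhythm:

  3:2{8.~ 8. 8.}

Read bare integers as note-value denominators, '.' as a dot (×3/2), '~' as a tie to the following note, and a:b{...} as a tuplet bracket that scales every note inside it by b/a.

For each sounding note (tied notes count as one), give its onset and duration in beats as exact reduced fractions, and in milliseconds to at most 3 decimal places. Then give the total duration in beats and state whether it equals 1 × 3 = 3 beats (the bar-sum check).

1) 0.0ms=0b +745.342ms=2b
2) 745.342ms=2b +372.671ms=1b
Σ=3b of 3 (161bpm 3/8) — PASS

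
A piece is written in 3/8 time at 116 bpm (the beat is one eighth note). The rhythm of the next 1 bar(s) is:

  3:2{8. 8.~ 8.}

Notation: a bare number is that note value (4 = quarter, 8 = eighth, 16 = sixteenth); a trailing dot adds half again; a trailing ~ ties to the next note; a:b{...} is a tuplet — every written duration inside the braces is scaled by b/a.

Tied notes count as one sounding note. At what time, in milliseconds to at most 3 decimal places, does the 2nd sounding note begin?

1. 0.0ms @ 0 + 517.241ms (1)
2. 517.241ms @ 1 + 1034.483ms (2)

note 2 onset = 1b = 517.241ms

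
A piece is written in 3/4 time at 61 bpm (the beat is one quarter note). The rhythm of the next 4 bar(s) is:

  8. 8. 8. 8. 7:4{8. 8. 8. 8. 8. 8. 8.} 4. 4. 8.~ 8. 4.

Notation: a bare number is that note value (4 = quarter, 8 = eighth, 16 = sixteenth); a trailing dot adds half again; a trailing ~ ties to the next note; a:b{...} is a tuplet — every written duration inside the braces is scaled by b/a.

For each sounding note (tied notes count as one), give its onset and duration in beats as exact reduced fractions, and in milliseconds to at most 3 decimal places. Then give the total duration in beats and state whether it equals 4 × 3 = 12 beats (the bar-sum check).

1) 0.0ms=0b +737.705ms=3/4b
2) 737.705ms=3/4b +737.705ms=3/4b
3) 1475.41ms=3/2b +737.705ms=3/4b
4) 2213.115ms=9/4b +737.705ms=3/4b
5) 2950.82ms=3b +421.546ms=3/7b
6) 3372.365ms=24/7b +421.546ms=3/7b
7) 3793.911ms=27/7b +421.546ms=3/7b
8) 4215.457ms=30/7b +421.546ms=3/7b
9) 4637.002ms=33/7b +421.546ms=3/7b
10) 5058.548ms=36/7b +421.546ms=3/7b
11) 5480.094ms=39/7b +421.546ms=3/7b
12) 5901.639ms=6b +1475.41ms=3/2b
13) 7377.049ms=15/2b +1475.41ms=3/2b
14) 8852.459ms=9b +1475.41ms=3/2b
15) 10327.869ms=21/2b +1475.41ms=3/2b
Σ=12b of 12 (61bpm 3/4) — PASS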